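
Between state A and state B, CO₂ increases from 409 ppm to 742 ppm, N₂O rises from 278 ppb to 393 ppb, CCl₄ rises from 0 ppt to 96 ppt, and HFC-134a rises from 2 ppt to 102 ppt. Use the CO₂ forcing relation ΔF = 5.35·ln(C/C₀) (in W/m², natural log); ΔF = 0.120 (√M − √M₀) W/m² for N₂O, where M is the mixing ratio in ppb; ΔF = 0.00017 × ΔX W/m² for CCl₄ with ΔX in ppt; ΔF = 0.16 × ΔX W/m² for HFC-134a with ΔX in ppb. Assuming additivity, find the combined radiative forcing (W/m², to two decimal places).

ΔF = 3.60 W/m²

CO₂: 5.35 × ln(742/409) = 5.35 × ln(1.81418) = 5.35 × 0.59563 = 3.1866 W/m².
N₂O: 0.120 × (√393 − √278) = 0.120 × (19.8242 − 16.6733) = 0.120 × 3.1509 = 0.3781 W/m².
CCl₄: ΔF = 0.00017 × (96 − 0) = 0.00017 × 96 = 0.0163 W/m².
HFC-134a: Δ = 102 − 2 = 100 ppt = 0.100 ppb; ΔF = 0.16 × 0.100 = 0.0160 W/m².
Total ΔF = 3.1866 + 0.3781 + 0.0163 + 0.0160 = 3.5970 W/m².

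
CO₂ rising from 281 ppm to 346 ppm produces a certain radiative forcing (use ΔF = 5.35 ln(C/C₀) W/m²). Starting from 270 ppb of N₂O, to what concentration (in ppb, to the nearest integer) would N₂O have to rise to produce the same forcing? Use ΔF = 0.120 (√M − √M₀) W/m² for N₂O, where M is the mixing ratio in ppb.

CO₂ forcing: 5.35 × ln(346/281) = 5.35 × 0.208084 = 1.11325 W/m².
Set 0.120(√M − √270) = 1.11325: √M = 1.11325/0.120 + √270 = 9.2771 + 16.4317 = 25.7088.
M = (25.7088)² = 660.94 ppb.

M ≈ 661 ppb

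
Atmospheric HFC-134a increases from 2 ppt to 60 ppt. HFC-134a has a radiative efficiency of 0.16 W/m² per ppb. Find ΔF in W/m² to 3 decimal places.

HFC-134a: Δ = 60 − 2 = 58 ppt = 0.058 ppb; ΔF = 0.16 × 0.058 = 0.0093 W/m².

ΔF = 0.009 W/m²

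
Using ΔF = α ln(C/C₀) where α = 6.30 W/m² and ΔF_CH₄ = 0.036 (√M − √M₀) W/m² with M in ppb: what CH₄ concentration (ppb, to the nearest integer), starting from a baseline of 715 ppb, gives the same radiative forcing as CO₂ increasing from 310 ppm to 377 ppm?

M ≈ 3719 ppb

CO₂ forcing: 6.30 × ln(377/310) = 6.30 × 0.195673 = 1.23274 W/m².
Set 0.036(√M − √715) = 1.23274: √M = 1.23274/0.036 + √715 = 34.2428 + 26.7395 = 60.9823.
M = (60.9823)² = 3718.84 ppb.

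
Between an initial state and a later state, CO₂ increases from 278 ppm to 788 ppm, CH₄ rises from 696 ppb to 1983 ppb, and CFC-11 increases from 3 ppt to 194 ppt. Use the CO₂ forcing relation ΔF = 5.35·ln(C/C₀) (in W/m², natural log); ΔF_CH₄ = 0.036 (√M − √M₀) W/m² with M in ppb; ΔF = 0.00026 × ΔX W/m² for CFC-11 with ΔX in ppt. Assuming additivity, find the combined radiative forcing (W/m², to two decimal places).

CO₂: 5.35 × ln(788/278) = 5.35 × ln(2.83453) = 5.35 × 1.04188 = 5.5741 W/m².
CH₄: 0.036 × (√1983 − √696) = 0.036 × (44.5309 − 26.3818) = 0.036 × 18.1491 = 0.6534 W/m².
CFC-11: ΔF = 0.00026 × (194 − 3) = 0.00026 × 191 = 0.0497 W/m².
Total ΔF = 5.5741 + 0.6534 + 0.0497 = 6.2772 W/m².

ΔF = 6.28 W/m²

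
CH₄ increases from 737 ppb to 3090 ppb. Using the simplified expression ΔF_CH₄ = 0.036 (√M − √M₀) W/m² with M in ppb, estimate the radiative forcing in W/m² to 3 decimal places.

CH₄: 0.036 × (√3090 − √737) = 0.036 × (55.5878 − 27.1477) = 0.036 × 28.4401 = 1.0238 W/m².

ΔF = 1.024 W/m²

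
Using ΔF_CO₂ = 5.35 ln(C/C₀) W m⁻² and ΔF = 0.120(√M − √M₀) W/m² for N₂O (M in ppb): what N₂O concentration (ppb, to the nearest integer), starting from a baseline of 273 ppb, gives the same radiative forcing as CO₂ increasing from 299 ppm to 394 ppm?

CO₂ forcing: 5.35 × ln(394/299) = 5.35 × 0.275907 = 1.47610 W/m².
Set 0.120(√M − √273) = 1.47610: √M = 1.47610/0.120 + √273 = 12.3008 + 16.5227 = 28.8235.
M = (28.8235)² = 830.79 ppb.

M ≈ 831 ppb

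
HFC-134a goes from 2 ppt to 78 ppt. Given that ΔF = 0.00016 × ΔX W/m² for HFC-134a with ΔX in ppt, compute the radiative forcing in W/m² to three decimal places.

ΔF = 0.012 W/m²

HFC-134a: ΔF = 0.00016 × (78 − 2) = 0.00016 × 76 = 0.0122 W/m².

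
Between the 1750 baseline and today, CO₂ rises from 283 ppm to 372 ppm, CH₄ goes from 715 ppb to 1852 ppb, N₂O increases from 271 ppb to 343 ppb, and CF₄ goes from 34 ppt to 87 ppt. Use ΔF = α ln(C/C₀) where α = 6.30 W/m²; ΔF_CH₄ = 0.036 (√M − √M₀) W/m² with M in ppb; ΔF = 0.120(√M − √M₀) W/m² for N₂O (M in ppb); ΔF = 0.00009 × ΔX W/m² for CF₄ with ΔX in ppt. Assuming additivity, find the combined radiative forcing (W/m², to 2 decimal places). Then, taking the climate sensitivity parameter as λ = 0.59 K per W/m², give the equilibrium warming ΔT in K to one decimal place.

ΔF = 2.56 W/m²; ΔT = 1.5 K

CO₂: 6.30 × ln(372/283) = 6.30 × ln(1.31449) = 6.30 × 0.27345 = 1.7227 W/m².
CH₄: 0.036 × (√1852 − √715) = 0.036 × (43.0349 − 26.7395) = 0.036 × 16.2954 = 0.5866 W/m².
N₂O: 0.120 × (√343 − √271) = 0.120 × (18.5203 − 16.4621) = 0.120 × 2.0582 = 0.2470 W/m².
CF₄: ΔF = 0.00009 × (87 − 34) = 0.00009 × 53 = 0.0048 W/m².
Total ΔF = 1.7227 + 0.5866 + 0.2470 + 0.0048 = 2.5611 W/m².
ΔT = λ ΔF = 0.59 × 2.56 = 1.5104 K.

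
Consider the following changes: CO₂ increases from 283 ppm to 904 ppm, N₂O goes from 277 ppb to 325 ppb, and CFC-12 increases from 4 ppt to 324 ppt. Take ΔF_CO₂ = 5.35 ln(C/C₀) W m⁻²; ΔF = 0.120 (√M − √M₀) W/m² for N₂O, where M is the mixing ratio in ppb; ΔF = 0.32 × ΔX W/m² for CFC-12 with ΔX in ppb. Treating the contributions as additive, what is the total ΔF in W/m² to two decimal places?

ΔF = 6.48 W/m²

CO₂: 5.35 × ln(904/283) = 5.35 × ln(3.19435) = 5.35 × 1.16138 = 6.2134 W/m².
N₂O: 0.120 × (√325 − √277) = 0.120 × (18.0278 − 16.6433) = 0.120 × 1.3845 = 0.1661 W/m².
CFC-12: Δ = 324 − 4 = 320 ppt = 0.320 ppb; ΔF = 0.32 × 0.320 = 0.1024 W/m².
Total ΔF = 6.2134 + 0.1661 + 0.1024 = 6.4819 W/m².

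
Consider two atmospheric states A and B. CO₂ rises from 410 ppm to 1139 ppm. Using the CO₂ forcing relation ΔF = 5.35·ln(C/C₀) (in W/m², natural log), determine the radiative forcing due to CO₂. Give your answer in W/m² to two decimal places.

ΔF = 5.47 W/m²

CO₂ absorption bands are partially saturated, so forcing scales with the logarithm of the concentration ratio.
CO₂: 5.35 × ln(1139/410) = 5.35 × ln(2.77805) = 5.35 × 1.02175 = 5.4664 W/m².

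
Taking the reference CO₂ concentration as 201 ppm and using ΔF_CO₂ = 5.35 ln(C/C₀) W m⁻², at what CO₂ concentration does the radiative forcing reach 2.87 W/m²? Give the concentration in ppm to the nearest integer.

Set 5.35 ln(C/201) = 2.87, so ln(C/201) = 2.87/5.35 = 0.53645.
Then C/201 = e^0.53645 = 1.70993, giving C = 201 × 1.70993 = 343.70 ppm.

C ≈ 344 ppm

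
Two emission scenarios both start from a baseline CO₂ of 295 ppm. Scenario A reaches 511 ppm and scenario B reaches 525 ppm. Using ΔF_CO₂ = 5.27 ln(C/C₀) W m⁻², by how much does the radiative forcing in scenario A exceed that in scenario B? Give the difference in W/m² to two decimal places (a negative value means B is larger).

ΔF_A − ΔF_B = -0.14 W/m²

ΔF_A = 5.27 ln(511/295) = 5.27 × 0.54939 = 2.8953 W/m².
ΔF_B = 5.27 ln(525/295) = 5.27 × 0.57642 = 3.0377 W/m².
Difference: 2.8953 − 3.0377 = -0.1424 W/m².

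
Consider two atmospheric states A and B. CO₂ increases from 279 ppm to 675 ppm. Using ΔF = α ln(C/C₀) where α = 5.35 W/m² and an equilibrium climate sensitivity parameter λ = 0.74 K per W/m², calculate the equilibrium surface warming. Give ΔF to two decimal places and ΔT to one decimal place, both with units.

CO₂: 5.35 × ln(675/279) = 5.35 × ln(2.41935) = 5.35 × 0.88350 = 4.7267 W/m².
ΔT = λ ΔF = 0.74 × 4.73 = 3.5002 K.

ΔF = 4.73 W/m²; ΔT = 3.5 K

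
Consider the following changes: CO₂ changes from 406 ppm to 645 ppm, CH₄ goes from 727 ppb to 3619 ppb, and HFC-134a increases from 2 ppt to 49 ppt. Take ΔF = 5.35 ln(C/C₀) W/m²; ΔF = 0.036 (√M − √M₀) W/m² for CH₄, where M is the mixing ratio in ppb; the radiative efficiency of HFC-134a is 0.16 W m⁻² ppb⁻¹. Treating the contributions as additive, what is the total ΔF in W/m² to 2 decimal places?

CO₂: 5.35 × ln(645/406) = 5.35 × ln(1.58867) = 5.35 × 0.46290 = 2.4765 W/m².
CH₄: 0.036 × (√3619 − √727) = 0.036 × (60.1581 − 26.9629) = 0.036 × 33.1952 = 1.1950 W/m².
HFC-134a: Δ = 49 − 2 = 47 ppt = 0.047 ppb; ΔF = 0.16 × 0.047 = 0.0075 W/m².
Total ΔF = 2.4765 + 1.1950 + 0.0075 = 3.6790 W/m².

ΔF = 3.68 W/m²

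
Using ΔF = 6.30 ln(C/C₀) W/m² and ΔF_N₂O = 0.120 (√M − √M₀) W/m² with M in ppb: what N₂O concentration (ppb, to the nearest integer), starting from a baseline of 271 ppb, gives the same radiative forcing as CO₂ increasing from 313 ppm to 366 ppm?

M ≈ 609 ppb

CO₂ forcing: 6.30 × ln(366/313) = 6.30 × 0.156430 = 0.98551 W/m².
Set 0.120(√M − √271) = 0.98551: √M = 0.98551/0.120 + √271 = 8.2126 + 16.4621 = 24.6747.
M = (24.6747)² = 608.84 ppb.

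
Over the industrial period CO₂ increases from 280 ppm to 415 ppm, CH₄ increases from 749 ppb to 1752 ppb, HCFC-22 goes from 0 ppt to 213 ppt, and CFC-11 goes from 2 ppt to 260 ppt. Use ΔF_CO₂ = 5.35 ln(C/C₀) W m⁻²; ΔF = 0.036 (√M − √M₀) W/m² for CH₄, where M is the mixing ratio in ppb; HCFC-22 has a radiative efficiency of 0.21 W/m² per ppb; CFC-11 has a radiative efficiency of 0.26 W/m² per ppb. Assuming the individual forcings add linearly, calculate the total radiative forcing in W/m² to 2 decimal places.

CO₂: 5.35 × ln(415/280) = 5.35 × ln(1.48214) = 5.35 × 0.39349 = 2.1052 W/m².
CH₄: 0.036 × (√1752 − √749) = 0.036 × (41.8569 − 27.3679) = 0.036 × 14.4890 = 0.5216 W/m².
HCFC-22: Δ = 213 − 0 = 213 ppt = 0.213 ppb; ΔF = 0.21 × 0.213 = 0.0447 W/m².
CFC-11: Δ = 260 − 2 = 258 ppt = 0.258 ppb; ΔF = 0.26 × 0.258 = 0.0671 W/m².
Total ΔF = 2.1052 + 0.5216 + 0.0447 + 0.0671 = 2.7386 W/m².

ΔF = 2.74 W/m²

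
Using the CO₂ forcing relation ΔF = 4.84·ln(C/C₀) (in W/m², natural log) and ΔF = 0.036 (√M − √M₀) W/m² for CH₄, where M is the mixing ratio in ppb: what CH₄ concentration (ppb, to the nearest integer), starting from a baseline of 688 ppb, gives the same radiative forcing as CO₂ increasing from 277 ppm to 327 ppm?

M ≈ 2356 ppb

CO₂ forcing: 4.84 × ln(327/277) = 4.84 × 0.165943 = 0.80316 W/m².
Set 0.036(√M − √688) = 0.80316: √M = 0.80316/0.036 + √688 = 22.3100 + 26.2298 = 48.5398.
M = (48.5398)² = 2356.11 ppb.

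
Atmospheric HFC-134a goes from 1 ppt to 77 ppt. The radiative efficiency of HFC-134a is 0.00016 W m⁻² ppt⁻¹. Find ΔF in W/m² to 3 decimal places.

ΔF = 0.012 W/m²

HFC-134a: ΔF = 0.00016 × (77 − 1) = 0.00016 × 76 = 0.0122 W/m².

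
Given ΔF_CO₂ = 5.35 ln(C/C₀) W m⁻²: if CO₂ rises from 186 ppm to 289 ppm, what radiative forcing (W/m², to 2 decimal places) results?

ΔF = 2.36 W/m²

CO₂ absorption bands are partially saturated, so forcing scales with the logarithm of the concentration ratio.
CO₂: 5.35 × ln(289/186) = 5.35 × ln(1.55376) = 5.35 × 0.44068 = 2.3576 W/m².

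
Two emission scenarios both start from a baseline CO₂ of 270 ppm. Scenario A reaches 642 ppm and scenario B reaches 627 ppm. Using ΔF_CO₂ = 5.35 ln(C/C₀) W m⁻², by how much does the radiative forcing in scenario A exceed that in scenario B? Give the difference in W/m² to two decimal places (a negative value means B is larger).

ΔF_A − ΔF_B = 0.13 W/m²

ΔF_A = 5.35 ln(642/270) = 5.35 × 0.86617 = 4.6340 W/m².
ΔF_B = 5.35 ln(627/270) = 5.35 × 0.84252 = 4.5075 W/m².
Difference: 4.6340 − 4.5075 = 0.1265 W/m².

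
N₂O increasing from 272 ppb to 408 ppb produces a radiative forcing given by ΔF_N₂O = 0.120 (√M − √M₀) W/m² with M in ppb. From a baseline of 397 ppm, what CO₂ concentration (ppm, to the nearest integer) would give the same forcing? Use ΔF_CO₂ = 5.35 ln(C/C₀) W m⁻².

N₂O forcing: 0.120 × (√408 − √272) = 0.120 × (20.1990 − 16.4924) = 0.120 × 3.7066 = 0.44479 W/m².
Set 5.35 ln(C/397) = 0.44479: ln(C/397) = 0.44479/5.35 = 0.08314, so C = 397 × e^0.08314 = 397 × 1.08669 = 431.42 ppm.

C ≈ 431 ppm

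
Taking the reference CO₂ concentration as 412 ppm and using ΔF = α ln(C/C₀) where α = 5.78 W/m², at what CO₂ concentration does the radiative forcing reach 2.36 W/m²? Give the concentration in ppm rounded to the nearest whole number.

Set 5.78 ln(C/412) = 2.36, so ln(C/412) = 2.36/5.78 = 0.40830.
Then C/412 = e^0.40830 = 1.50426, giving C = 412 × 1.50426 = 619.76 ppm.

C ≈ 620 ppm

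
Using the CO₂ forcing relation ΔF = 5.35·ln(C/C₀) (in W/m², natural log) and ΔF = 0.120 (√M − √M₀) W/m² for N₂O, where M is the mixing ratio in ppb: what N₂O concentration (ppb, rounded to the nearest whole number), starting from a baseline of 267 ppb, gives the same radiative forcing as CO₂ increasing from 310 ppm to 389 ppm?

CO₂ forcing: 5.35 × ln(389/310) = 5.35 × 0.227007 = 1.21449 W/m².
Set 0.120(√M − √267) = 1.21449: √M = 1.21449/0.120 + √267 = 10.1208 + 16.3401 = 26.4609.
M = (26.4609)² = 700.18 ppb.

M ≈ 700 ppb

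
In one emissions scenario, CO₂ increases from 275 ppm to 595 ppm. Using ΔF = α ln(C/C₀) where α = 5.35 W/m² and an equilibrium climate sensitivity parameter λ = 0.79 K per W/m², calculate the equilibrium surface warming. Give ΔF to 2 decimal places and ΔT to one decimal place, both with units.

CO₂: 5.35 × ln(595/275) = 5.35 × ln(2.16364) = 5.35 × 0.77179 = 4.1291 W/m².
ΔT = λ ΔF = 0.79 × 4.13 = 3.2627 K.

ΔF = 4.13 W/m²; ΔT = 3.3 K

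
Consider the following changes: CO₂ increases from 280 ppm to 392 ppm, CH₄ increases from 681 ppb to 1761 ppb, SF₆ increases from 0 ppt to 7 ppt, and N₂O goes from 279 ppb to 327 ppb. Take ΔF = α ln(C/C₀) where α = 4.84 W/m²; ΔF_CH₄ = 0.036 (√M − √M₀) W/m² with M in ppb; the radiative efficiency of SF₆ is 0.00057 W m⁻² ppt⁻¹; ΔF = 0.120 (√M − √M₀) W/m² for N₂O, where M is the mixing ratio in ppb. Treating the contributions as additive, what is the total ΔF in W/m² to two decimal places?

ΔF = 2.37 W/m²

CO₂: 4.84 × ln(392/280) = 4.84 × ln(1.40000) = 4.84 × 0.33647 = 1.6285 W/m².
CH₄: 0.036 × (√1761 − √681) = 0.036 × (41.9643 − 26.0960) = 0.036 × 15.8683 = 0.5713 W/m².
SF₆: ΔF = 0.00057 × (7 − 0) = 0.00057 × 7 = 0.0040 W/m².
N₂O: 0.120 × (√327 − √279) = 0.120 × (18.0831 − 16.7033) = 0.120 × 1.3798 = 0.1656 W/m².
Total ΔF = 1.6285 + 0.5713 + 0.0040 + 0.1656 = 2.3694 W/m².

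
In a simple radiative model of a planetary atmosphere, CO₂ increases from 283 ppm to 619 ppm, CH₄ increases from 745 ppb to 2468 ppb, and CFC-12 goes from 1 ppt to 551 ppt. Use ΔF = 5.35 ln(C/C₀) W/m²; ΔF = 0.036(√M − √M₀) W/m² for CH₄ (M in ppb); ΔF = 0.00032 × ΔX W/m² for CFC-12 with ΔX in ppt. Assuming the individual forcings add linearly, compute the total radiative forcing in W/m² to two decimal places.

CO₂: 5.35 × ln(619/283) = 5.35 × ln(2.18728) = 5.35 × 0.78266 = 4.1872 W/m².
CH₄: 0.036 × (√2468 − √745) = 0.036 × (49.6790 − 27.2947) = 0.036 × 22.3843 = 0.8058 W/m².
CFC-12: ΔF = 0.00032 × (551 − 1) = 0.00032 × 550 = 0.1760 W/m².
Total ΔF = 4.1872 + 0.8058 + 0.1760 = 5.1690 W/m².

ΔF = 5.17 W/m²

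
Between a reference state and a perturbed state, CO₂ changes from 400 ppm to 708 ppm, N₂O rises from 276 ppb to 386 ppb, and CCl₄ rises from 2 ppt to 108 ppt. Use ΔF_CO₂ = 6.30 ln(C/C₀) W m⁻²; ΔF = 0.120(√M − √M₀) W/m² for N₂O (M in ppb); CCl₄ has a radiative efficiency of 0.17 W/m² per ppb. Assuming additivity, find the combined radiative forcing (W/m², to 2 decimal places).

CO₂: 6.30 × ln(708/400) = 6.30 × ln(1.77000) = 6.30 × 0.57098 = 3.5972 W/m².
N₂O: 0.120 × (√386 − √276) = 0.120 × (19.6469 − 16.6132) = 0.120 × 3.0337 = 0.3640 W/m².
CCl₄: Δ = 108 − 2 = 106 ppt = 0.106 ppb; ΔF = 0.17 × 0.106 = 0.0180 W/m².
Total ΔF = 3.5972 + 0.3640 + 0.0180 = 3.9792 W/m².

ΔF = 3.98 W/m²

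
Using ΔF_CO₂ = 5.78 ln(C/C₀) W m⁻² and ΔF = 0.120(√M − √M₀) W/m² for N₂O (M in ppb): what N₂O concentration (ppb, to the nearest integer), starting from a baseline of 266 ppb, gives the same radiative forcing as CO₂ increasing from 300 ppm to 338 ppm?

CO₂ forcing: 5.78 × ln(338/300) = 5.78 × 0.119263 = 0.68934 W/m².
Set 0.120(√M − √266) = 0.68934: √M = 0.68934/0.120 + √266 = 5.7445 + 16.3095 = 22.0540.
M = (22.0540)² = 486.38 ppb.

M ≈ 486 ppb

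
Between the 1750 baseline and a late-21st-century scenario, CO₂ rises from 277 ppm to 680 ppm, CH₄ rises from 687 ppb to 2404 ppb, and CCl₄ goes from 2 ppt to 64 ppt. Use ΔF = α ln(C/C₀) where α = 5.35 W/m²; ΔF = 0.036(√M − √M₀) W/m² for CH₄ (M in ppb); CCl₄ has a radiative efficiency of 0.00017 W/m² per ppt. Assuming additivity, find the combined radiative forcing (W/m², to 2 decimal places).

ΔF = 5.64 W/m²

CO₂: 5.35 × ln(680/277) = 5.35 × ln(2.45487) = 5.35 × 0.89807 = 4.8047 W/m².
CH₄: 0.036 × (√2404 − √687) = 0.036 × (49.0306 − 26.2107) = 0.036 × 22.8199 = 0.8215 W/m².
CCl₄: ΔF = 0.00017 × (64 − 2) = 0.00017 × 62 = 0.0105 W/m².
Total ΔF = 4.8047 + 0.8215 + 0.0105 = 5.6367 W/m².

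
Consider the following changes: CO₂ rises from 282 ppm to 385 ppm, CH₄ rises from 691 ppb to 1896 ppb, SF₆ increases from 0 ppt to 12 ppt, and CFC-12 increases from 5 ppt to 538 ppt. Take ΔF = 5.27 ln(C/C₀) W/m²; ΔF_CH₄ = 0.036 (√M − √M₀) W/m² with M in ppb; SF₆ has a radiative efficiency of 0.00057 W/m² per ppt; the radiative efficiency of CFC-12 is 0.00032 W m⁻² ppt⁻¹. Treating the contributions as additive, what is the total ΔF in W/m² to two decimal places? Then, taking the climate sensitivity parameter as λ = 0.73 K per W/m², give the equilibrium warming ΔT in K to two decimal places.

ΔF = 2.44 W/m²; ΔT = 1.78 K

CO₂: 5.27 × ln(385/282) = 5.27 × ln(1.36525) = 5.27 × 0.31134 = 1.6408 W/m².
CH₄: 0.036 × (√1896 − √691) = 0.036 × (43.5431 − 26.2869) = 0.036 × 17.2562 = 0.6212 W/m².
SF₆: ΔF = 0.00057 × (12 − 0) = 0.00057 × 12 = 0.0068 W/m².
CFC-12: ΔF = 0.00032 × (538 − 5) = 0.00032 × 533 = 0.1706 W/m².
Total ΔF = 1.6408 + 0.6212 + 0.0068 + 0.1706 = 2.4394 W/m².
ΔT = λ ΔF = 0.73 × 2.44 = 1.7812 K.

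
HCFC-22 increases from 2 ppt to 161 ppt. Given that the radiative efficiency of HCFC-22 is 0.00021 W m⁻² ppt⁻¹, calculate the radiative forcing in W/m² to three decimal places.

HCFC-22: ΔF = 0.00021 × (161 − 2) = 0.00021 × 159 = 0.0334 W/m².

ΔF = 0.033 W/m²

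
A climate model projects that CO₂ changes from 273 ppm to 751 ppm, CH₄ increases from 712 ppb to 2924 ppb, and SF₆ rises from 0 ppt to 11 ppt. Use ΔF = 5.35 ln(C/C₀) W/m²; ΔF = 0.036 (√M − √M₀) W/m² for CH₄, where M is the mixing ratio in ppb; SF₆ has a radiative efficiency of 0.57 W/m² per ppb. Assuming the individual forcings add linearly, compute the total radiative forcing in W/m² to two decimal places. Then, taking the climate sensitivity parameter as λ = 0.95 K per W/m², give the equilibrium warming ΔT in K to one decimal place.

CO₂: 5.35 × ln(751/273) = 5.35 × ln(2.75092) = 5.35 × 1.01194 = 5.4139 W/m².
CH₄: 0.036 × (√2924 − √712) = 0.036 × (54.0740 − 26.6833) = 0.036 × 27.3907 = 0.9861 W/m².
SF₆: Δ = 11 − 0 = 11 ppt = 0.011 ppb; ΔF = 0.57 × 0.011 = 0.0063 W/m².
Total ΔF = 5.4139 + 0.9861 + 0.0063 = 6.4063 W/m².
ΔT = λ ΔF = 0.95 × 6.41 = 6.0895 K.

ΔF = 6.41 W/m²; ΔT = 6.1 K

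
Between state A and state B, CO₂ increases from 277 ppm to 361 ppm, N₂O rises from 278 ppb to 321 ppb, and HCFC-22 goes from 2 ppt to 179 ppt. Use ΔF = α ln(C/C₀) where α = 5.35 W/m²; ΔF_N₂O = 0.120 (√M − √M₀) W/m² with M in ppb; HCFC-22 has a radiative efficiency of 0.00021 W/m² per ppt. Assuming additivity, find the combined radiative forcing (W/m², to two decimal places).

CO₂: 5.35 × ln(361/277) = 5.35 × ln(1.30325) = 5.35 × 0.26486 = 1.4170 W/m².
N₂O: 0.120 × (√321 − √278) = 0.120 × (17.9165 − 16.6733) = 0.120 × 1.2432 = 0.1492 W/m².
HCFC-22: ΔF = 0.00021 × (179 − 2) = 0.00021 × 177 = 0.0372 W/m².
Total ΔF = 1.4170 + 0.1492 + 0.0372 = 1.6034 W/m².

ΔF = 1.60 W/m²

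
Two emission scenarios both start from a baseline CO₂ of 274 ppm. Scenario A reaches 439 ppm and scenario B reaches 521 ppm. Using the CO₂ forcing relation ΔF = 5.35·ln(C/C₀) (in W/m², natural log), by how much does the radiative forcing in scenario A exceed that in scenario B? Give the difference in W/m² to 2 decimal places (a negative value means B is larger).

ΔF_A − ΔF_B = -0.92 W/m²

ΔF_A = 5.35 ln(439/274) = 5.35 × 0.47137 = 2.5218 W/m².
ΔF_B = 5.35 ln(521/274) = 5.35 × 0.64262 = 3.4380 W/m².
Difference: 2.5218 − 3.4380 = -0.9162 W/m².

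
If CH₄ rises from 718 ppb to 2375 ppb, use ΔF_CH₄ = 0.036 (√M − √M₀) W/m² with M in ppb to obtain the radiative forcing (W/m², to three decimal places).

ΔF = 0.790 W/m²

CH₄: 0.036 × (√2375 − √718) = 0.036 × (48.7340 − 26.7955) = 0.036 × 21.9385 = 0.7898 W/m².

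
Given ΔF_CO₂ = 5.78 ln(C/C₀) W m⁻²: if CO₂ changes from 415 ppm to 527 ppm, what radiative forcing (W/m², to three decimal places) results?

ΔF = 1.381 W/m²

CO₂ absorption bands are partially saturated, so forcing scales with the logarithm of the concentration ratio.
CO₂: 5.78 × ln(527/415) = 5.78 × ln(1.26988) = 5.78 × 0.23892 = 1.3810 W/m².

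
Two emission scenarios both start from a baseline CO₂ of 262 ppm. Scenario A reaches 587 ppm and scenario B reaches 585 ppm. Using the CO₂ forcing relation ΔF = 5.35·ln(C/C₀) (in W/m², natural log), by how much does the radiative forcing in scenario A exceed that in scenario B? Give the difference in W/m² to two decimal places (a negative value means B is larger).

ΔF_A − ΔF_B = 0.02 W/m²

ΔF_A = 5.35 ln(587/262) = 5.35 × 0.80668 = 4.3157 W/m².
ΔF_B = 5.35 ln(585/262) = 5.35 × 0.80327 = 4.2975 W/m².
Difference: 4.3157 − 4.2975 = 0.0182 W/m².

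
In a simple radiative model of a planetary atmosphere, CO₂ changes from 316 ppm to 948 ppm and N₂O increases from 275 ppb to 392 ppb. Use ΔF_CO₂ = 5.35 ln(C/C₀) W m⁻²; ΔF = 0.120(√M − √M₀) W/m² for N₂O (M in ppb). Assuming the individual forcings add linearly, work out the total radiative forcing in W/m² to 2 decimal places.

CO₂: 5.35 × ln(948/316) = 5.35 × ln(3.00000) = 5.35 × 1.09861 = 5.8776 W/m².
N₂O: 0.120 × (√392 − √275) = 0.120 × (19.7990 − 16.5831) = 0.120 × 3.2159 = 0.3859 W/m².
Total ΔF = 5.8776 + 0.3859 = 6.2635 W/m².

ΔF = 6.26 W/m²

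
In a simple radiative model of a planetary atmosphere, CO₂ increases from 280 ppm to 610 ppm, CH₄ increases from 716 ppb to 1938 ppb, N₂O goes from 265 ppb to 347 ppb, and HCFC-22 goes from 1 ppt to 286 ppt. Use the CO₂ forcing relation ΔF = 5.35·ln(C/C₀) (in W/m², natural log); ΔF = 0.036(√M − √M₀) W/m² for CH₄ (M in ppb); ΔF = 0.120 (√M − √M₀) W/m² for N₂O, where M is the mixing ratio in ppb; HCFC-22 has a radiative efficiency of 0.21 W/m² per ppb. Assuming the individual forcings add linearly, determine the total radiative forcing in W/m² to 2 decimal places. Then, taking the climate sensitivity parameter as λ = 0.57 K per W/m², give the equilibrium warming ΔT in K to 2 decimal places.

ΔF = 5.13 W/m²; ΔT = 2.92 K

CO₂: 5.35 × ln(610/280) = 5.35 × ln(2.17857) = 5.35 × 0.77867 = 4.1659 W/m².
CH₄: 0.036 × (√1938 − √716) = 0.036 × (44.0227 − 26.7582) = 0.036 × 17.2645 = 0.6215 W/m².
N₂O: 0.120 × (√347 − √265) = 0.120 × (18.6279 − 16.2788) = 0.120 × 2.3491 = 0.2819 W/m².
HCFC-22: Δ = 286 − 1 = 285 ppt = 0.285 ppb; ΔF = 0.21 × 0.285 = 0.0599 W/m².
Total ΔF = 4.1659 + 0.6215 + 0.2819 + 0.0599 = 5.1292 W/m².
ΔT = λ ΔF = 0.57 × 5.13 = 2.9241 K.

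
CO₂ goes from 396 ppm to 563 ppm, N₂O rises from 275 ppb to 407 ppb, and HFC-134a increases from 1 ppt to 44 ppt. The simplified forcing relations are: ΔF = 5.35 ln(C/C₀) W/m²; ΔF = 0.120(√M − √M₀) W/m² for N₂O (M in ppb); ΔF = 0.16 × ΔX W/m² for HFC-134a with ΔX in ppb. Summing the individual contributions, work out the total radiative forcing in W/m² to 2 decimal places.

CO₂: 5.35 × ln(563/396) = 5.35 × ln(1.42172) = 5.35 × 0.35187 = 1.8825 W/m².
N₂O: 0.120 × (√407 − √275) = 0.120 × (20.1742 − 16.5831) = 0.120 × 3.5911 = 0.4309 W/m².
HFC-134a: Δ = 44 − 1 = 43 ppt = 0.043 ppb; ΔF = 0.16 × 0.043 = 0.0069 W/m².
Total ΔF = 1.8825 + 0.4309 + 0.0069 = 2.3203 W/m².

ΔF = 2.32 W/m²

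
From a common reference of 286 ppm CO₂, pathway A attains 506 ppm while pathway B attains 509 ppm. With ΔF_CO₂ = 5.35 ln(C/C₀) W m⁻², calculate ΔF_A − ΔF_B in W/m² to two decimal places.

ΔF_A − ΔF_B = -0.03 W/m²

ΔF_A = 5.35 ln(506/286) = 5.35 × 0.57054 = 3.0524 W/m².
ΔF_B = 5.35 ln(509/286) = 5.35 × 0.57646 = 3.0841 W/m².
Difference: 3.0524 − 3.0841 = -0.0317 W/m².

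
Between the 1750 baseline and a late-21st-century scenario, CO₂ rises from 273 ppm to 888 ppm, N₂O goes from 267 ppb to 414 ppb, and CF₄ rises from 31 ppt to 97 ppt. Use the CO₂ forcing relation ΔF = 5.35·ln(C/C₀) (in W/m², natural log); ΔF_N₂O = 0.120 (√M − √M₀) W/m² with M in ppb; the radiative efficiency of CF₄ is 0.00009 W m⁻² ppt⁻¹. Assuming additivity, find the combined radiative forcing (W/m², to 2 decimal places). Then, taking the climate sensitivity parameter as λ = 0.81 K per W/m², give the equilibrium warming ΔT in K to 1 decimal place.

ΔF = 6.80 W/m²; ΔT = 5.5 K

CO₂: 5.35 × ln(888/273) = 5.35 × ln(3.25275) = 5.35 × 1.17950 = 6.3103 W/m².
N₂O: 0.120 × (√414 − √267) = 0.120 × (20.3470 − 16.3401) = 0.120 × 4.0069 = 0.4808 W/m².
CF₄: ΔF = 0.00009 × (97 − 31) = 0.00009 × 66 = 0.0059 W/m².
Total ΔF = 6.3103 + 0.4808 + 0.0059 = 6.7970 W/m².
ΔT = λ ΔF = 0.81 × 6.80 = 5.5080 K.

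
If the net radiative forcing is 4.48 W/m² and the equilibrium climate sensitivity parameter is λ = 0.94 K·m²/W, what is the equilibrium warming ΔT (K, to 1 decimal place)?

ΔT = 4.2 K

ΔT = λ ΔF = 0.94 × 4.48 = 4.2112 K.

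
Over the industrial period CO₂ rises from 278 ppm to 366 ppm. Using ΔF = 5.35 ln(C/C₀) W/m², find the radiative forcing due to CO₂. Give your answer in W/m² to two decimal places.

CO₂ absorption bands are partially saturated, so forcing scales with the logarithm of the concentration ratio.
CO₂: 5.35 × ln(366/278) = 5.35 × ln(1.31655) = 5.35 × 0.27501 = 1.4713 W/m².

ΔF = 1.47 W/m²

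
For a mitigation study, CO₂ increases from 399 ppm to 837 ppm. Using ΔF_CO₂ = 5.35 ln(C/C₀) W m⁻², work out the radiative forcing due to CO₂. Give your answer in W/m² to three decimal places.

ΔF = 3.964 W/m²

CO₂: 5.35 × ln(837/399) = 5.35 × ln(2.09774) = 5.35 × 0.74086 = 3.9636 W/m².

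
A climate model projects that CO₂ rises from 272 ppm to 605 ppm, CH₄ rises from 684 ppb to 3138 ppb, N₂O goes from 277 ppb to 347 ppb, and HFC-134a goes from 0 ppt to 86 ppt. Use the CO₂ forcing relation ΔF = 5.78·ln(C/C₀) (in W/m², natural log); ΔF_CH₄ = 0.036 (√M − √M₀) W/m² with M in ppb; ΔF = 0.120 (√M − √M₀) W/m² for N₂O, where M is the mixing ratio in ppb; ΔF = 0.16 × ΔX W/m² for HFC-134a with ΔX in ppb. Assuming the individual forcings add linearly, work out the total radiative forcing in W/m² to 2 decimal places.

ΔF = 5.95 W/m²

CO₂: 5.78 × ln(605/272) = 5.78 × ln(2.22426) = 5.78 × 0.79942 = 4.6206 W/m².
CH₄: 0.036 × (√3138 − √684) = 0.036 × (56.0179 − 26.1534) = 0.036 × 29.8645 = 1.0751 W/m².
N₂O: 0.120 × (√347 − √277) = 0.120 × (18.6279 − 16.6433) = 0.120 × 1.9846 = 0.2382 W/m².
HFC-134a: Δ = 86 − 0 = 86 ppt = 0.086 ppb; ΔF = 0.16 × 0.086 = 0.0138 W/m².
Total ΔF = 4.6206 + 1.0751 + 0.2382 + 0.0138 = 5.9477 W/m².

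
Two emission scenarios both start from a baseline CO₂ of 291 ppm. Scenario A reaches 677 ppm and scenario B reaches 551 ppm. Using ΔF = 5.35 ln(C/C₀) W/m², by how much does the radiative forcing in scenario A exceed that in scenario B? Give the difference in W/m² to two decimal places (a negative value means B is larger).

ΔF_A = 5.35 ln(677/291) = 5.35 × 0.84435 = 4.5173 W/m².
ΔF_B = 5.35 ln(551/291) = 5.35 × 0.63841 = 3.4155 W/m².
Difference: 4.5173 − 3.4155 = 1.1018 W/m².
(Equivalently, ΔF_A − ΔF_B = 5.35 ln(677/551) = 5.35 × 0.20594 = 1.1018 W/m².)

ΔF_A − ΔF_B = 1.10 W/m²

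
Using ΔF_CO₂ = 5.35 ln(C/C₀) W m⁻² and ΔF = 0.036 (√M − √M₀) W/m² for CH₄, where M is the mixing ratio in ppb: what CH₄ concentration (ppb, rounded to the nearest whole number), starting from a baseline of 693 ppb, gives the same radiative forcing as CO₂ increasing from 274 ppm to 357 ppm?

CO₂ forcing: 5.35 × ln(357/274) = 5.35 × 0.264608 = 1.41565 W/m².
Set 0.036(√M − √693) = 1.41565: √M = 1.41565/0.036 + √693 = 39.3236 + 26.3249 = 65.6485.
M = (65.6485)² = 4309.73 ppb.

M ≈ 4310 ppb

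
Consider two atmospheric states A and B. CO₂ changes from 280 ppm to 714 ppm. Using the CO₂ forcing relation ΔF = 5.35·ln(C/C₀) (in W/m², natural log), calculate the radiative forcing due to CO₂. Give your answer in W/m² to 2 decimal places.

ΔF = 5.01 W/m²

CO₂ absorption bands are partially saturated, so forcing scales with the logarithm of the concentration ratio.
CO₂: 5.35 × ln(714/280) = 5.35 × ln(2.55000) = 5.35 × 0.93609 = 5.0081 W/m².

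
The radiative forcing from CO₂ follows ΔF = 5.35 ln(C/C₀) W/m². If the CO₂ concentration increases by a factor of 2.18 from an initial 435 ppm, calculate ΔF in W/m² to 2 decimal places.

ΔF = 4.17 W/m²

Because the forcing depends only on the ratio C/C₀, the initial concentration does not enter.
ΔF = 5.35 × ln(2.18) = 5.35 × 0.77932 = 4.1694 W/m².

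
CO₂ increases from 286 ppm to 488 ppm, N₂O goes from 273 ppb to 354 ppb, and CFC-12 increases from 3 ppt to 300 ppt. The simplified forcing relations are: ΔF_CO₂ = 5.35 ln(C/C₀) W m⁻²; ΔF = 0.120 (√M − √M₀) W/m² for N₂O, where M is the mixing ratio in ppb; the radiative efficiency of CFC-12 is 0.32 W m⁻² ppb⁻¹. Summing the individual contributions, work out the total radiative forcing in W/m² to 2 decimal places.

ΔF = 3.23 W/m²

CO₂: 5.35 × ln(488/286) = 5.35 × ln(1.70629) = 5.35 × 0.53432 = 2.8586 W/m².
N₂O: 0.120 × (√354 − √273) = 0.120 × (18.8149 − 16.5227) = 0.120 × 2.2922 = 0.2751 W/m².
CFC-12: Δ = 300 − 3 = 297 ppt = 0.297 ppb; ΔF = 0.32 × 0.297 = 0.0950 W/m².
Total ΔF = 2.8586 + 0.2751 + 0.0950 = 3.2287 W/m².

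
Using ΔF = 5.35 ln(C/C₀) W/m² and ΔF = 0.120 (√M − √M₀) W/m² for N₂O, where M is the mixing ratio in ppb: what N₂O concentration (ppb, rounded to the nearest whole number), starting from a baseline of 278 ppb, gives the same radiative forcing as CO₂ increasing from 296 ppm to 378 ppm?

M ≈ 760 ppb

CO₂ forcing: 5.35 × ln(378/296) = 5.35 × 0.244535 = 1.30826 W/m².
Set 0.120(√M − √278) = 1.30826: √M = 1.30826/0.120 + √278 = 10.9022 + 16.6733 = 27.5755.
M = (27.5755)² = 760.41 ppb.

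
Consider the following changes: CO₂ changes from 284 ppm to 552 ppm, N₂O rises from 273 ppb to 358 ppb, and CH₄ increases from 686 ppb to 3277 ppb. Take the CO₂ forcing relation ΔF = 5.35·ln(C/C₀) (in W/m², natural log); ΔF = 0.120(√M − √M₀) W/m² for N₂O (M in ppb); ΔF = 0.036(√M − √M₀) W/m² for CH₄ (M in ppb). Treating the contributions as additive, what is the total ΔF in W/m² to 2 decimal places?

ΔF = 4.96 W/m²

CO₂: 5.35 × ln(552/284) = 5.35 × ln(1.94366) = 5.35 × 0.66457 = 3.5554 W/m².
N₂O: 0.120 × (√358 − √273) = 0.120 × (18.9209 − 16.5227) = 0.120 × 2.3982 = 0.2878 W/m².
CH₄: 0.036 × (√3277 − √686) = 0.036 × (57.2451 − 26.1916) = 0.036 × 31.0535 = 1.1179 W/m².
Total ΔF = 3.5554 + 0.2878 + 1.1179 = 4.9611 W/m².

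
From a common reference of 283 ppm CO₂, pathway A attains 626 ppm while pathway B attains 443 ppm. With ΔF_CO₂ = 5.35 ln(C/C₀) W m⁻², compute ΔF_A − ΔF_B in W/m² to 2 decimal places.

ΔF_A = 5.35 ln(626/283) = 5.35 × 0.79390 = 4.2474 W/m².
ΔF_B = 5.35 ln(443/283) = 5.35 × 0.44812 = 2.3974 W/m².
Difference: 4.2474 − 2.3974 = 1.8500 W/m².

ΔF_A − ΔF_B = 1.85 W/m²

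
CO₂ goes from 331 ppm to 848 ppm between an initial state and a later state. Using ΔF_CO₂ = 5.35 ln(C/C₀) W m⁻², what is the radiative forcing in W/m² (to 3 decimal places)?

ΔF = 5.033 W/m²

CO₂: 5.35 × ln(848/331) = 5.35 × ln(2.56193) = 5.35 × 0.94076 = 5.0331 W/m².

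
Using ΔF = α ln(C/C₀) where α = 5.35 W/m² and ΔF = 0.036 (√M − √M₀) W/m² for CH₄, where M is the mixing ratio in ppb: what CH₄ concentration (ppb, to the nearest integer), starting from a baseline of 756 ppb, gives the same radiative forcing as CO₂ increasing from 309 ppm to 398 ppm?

CO₂ forcing: 5.35 × ln(398/309) = 5.35 × 0.253111 = 1.35414 W/m².
Set 0.036(√M − √756) = 1.35414: √M = 1.35414/0.036 + √756 = 37.6150 + 27.4955 = 65.1105.
M = (65.1105)² = 4239.38 ppb.

M ≈ 4239 ppb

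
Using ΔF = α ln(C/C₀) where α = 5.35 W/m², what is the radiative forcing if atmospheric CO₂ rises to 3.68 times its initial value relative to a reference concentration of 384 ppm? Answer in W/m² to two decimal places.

ΔF = 6.97 W/m²

ΔF = 5.35 × ln(3.68) = 5.35 × 1.30291 = 6.9706 W/m².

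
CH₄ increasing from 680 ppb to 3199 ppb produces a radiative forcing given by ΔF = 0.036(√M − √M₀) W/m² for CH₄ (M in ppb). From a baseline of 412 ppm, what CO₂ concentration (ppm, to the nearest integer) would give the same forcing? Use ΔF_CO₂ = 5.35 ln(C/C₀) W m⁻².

CH₄ forcing: 0.036 × (√3199 − √680) = 0.036 × (56.5597 − 26.0768) = 0.036 × 30.4829 = 1.09738 W/m².
Set 5.35 ln(C/412) = 1.09738: ln(C/412) = 1.09738/5.35 = 0.20512, so C = 412 × e^0.20512 = 412 × 1.22767 = 505.80 ppm.

C ≈ 506 ppm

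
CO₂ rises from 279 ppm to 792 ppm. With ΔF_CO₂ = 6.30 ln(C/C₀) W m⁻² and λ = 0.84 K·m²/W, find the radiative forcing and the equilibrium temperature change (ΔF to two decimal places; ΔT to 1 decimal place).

CO₂: 6.30 × ln(792/279) = 6.30 × ln(2.83871) = 6.30 × 1.04335 = 6.5731 W/m².
ΔT = λ ΔF = 0.84 × 6.57 = 5.5188 K.

ΔF = 6.57 W/m²; ΔT = 5.5 K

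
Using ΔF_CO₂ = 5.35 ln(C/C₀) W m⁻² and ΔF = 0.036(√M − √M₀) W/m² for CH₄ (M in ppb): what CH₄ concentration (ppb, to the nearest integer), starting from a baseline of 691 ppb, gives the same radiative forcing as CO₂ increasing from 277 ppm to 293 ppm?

M ≈ 1199 ppb

CO₂ forcing: 5.35 × ln(293/277) = 5.35 × 0.056155 = 0.30043 W/m².
Set 0.036(√M − √691) = 0.30043: √M = 0.30043/0.036 + √691 = 8.3453 + 26.2869 = 34.6322.
M = (34.6322)² = 1199.39 ppb.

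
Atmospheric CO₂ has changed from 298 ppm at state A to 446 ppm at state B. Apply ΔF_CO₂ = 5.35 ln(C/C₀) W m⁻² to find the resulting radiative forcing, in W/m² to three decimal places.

CO₂: 5.35 × ln(446/298) = 5.35 × ln(1.49664) = 5.35 × 0.40322 = 2.1572 W/m².

ΔF = 2.157 W/m²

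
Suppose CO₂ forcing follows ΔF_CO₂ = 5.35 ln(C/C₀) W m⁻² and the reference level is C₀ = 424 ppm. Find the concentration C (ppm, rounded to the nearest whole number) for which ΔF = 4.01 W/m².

C ≈ 897 ppm

Set 5.35 ln(C/424) = 4.01, so ln(C/424) = 4.01/5.35 = 0.74953.
Then C/424 = e^0.74953 = 2.11601, giving C = 424 × 2.11601 = 897.19 ppm.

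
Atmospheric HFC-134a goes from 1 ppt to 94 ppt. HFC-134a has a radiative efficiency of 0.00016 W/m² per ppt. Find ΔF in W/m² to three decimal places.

ΔF = 0.015 W/m²

HFC-134a: ΔF = 0.00016 × (94 − 1) = 0.00016 × 93 = 0.0149 W/m².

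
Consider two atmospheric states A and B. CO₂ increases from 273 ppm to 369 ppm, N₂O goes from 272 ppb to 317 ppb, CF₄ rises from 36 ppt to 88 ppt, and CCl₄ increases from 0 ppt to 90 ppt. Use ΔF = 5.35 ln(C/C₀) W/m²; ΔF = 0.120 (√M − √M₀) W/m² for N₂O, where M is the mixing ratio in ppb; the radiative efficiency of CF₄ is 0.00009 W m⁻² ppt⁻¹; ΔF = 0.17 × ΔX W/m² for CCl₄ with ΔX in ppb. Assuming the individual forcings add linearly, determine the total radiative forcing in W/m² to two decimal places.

ΔF = 1.79 W/m²

CO₂: 5.35 × ln(369/273) = 5.35 × ln(1.35165) = 5.35 × 0.30133 = 1.6121 W/m².
N₂O: 0.120 × (√317 − √272) = 0.120 × (17.8045 − 16.4924) = 0.120 × 1.3121 = 0.1575 W/m².
CF₄: ΔF = 0.00009 × (88 − 36) = 0.00009 × 52 = 0.0047 W/m².
CCl₄: Δ = 90 − 0 = 90 ppt = 0.090 ppb; ΔF = 0.17 × 0.090 = 0.0153 W/m².
Total ΔF = 1.6121 + 0.1575 + 0.0047 + 0.0153 = 1.7896 W/m².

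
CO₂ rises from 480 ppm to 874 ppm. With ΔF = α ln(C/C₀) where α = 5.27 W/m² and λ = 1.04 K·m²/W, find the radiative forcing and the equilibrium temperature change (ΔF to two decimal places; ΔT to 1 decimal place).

ΔF = 3.16 W/m²; ΔT = 3.3 K

CO₂: 5.27 × ln(874/480) = 5.27 × ln(1.82083) = 5.27 × 0.59929 = 3.1583 W/m².
ΔT = λ ΔF = 1.04 × 3.16 = 3.2864 K.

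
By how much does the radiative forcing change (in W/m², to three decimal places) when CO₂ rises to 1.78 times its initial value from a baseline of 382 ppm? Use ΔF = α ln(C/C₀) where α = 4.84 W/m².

ΔF = 4.84 × ln(1.78) = 4.84 × 0.57661 = 2.7908 W/m².

ΔF = 2.791 W/m²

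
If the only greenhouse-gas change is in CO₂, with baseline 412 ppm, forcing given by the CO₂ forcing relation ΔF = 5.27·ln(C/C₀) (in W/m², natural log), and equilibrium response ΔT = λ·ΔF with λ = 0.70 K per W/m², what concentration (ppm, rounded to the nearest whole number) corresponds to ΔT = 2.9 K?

Required forcing: ΔF = ΔT/λ = 2.9/0.70 = 4.1429 W/m².
Then ln(C/412) = ΔF/5.27 = 4.1429/5.27 = 0.78613.
So C = 412 × e^0.78613 = 412 × 2.19489 = 904.29 ppm.

C ≈ 904 ppm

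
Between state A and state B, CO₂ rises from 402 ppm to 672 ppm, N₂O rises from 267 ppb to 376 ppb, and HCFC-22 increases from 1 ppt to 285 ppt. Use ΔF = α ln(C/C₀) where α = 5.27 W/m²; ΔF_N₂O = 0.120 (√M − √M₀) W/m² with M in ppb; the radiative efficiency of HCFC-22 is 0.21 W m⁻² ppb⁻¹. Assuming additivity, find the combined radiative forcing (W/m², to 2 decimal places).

ΔF = 3.13 W/m²

CO₂: 5.27 × ln(672/402) = 5.27 × ln(1.67164) = 5.27 × 0.51381 = 2.7078 W/m².
N₂O: 0.120 × (√376 − √267) = 0.120 × (19.3907 − 16.3401) = 0.120 × 3.0506 = 0.3661 W/m².
HCFC-22: Δ = 285 − 1 = 284 ppt = 0.284 ppb; ΔF = 0.21 × 0.284 = 0.0596 W/m².
Total ΔF = 2.7078 + 0.3661 + 0.0596 = 3.1335 W/m².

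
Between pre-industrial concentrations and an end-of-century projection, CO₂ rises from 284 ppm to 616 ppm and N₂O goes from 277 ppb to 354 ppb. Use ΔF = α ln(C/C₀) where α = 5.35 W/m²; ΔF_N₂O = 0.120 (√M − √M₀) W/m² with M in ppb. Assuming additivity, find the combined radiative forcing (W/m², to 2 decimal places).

CO₂: 5.35 × ln(616/284) = 5.35 × ln(2.16901) = 5.35 × 0.77427 = 4.1423 W/m².
N₂O: 0.120 × (√354 − √277) = 0.120 × (18.8149 − 16.6433) = 0.120 × 2.1716 = 0.2606 W/m².
Total ΔF = 4.1423 + 0.2606 = 4.4029 W/m².

ΔF = 4.40 W/m²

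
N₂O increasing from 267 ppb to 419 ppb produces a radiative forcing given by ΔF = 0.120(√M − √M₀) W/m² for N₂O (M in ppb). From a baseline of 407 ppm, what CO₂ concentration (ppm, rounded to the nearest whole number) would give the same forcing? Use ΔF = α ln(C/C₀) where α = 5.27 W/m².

C ≈ 447 ppm

N₂O forcing: 0.120 × (√419 − √267) = 0.120 × (20.4695 − 16.3401) = 0.120 × 4.1294 = 0.49553 W/m².
Set 5.27 ln(C/407) = 0.49553: ln(C/407) = 0.49553/5.27 = 0.09403, so C = 407 × e^0.09403 = 407 × 1.09859 = 447.13 ppm.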